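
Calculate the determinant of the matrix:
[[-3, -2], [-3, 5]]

For a 2×2 matrix [[a, b], [c, d]], det = ad - bc
det = (-3)(5) - (-2)(-3) = -15 - 6 = -21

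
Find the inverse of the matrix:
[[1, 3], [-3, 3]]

For [[a,b],[c,d]], inverse = (1/det)·[[d,-b],[-c,a]]
det = (1)(3) - (3)(-3) = 3 - -9 = 12
Inverse = (1/12)·[[3, -3], [3, 1]]
= [[1/4, -1/4], [1/4, 1/12]]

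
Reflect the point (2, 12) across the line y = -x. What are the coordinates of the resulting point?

Reflection across line y = -x: (2, 12) → (-12, -2)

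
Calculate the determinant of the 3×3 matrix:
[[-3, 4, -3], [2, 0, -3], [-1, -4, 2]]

Expansion along first row:
det = -3·det([[0,-3],[-4,2]]) - 4·det([[2,-3],[-1,2]]) + -3·det([[2,0],[-1,-4]])
    = -3·(0·2 - -3·-4) - 4·(2·2 - -3·-1) + -3·(2·-4 - 0·-1)
    = -3·-12 - 4·1 + -3·-8
    = 36 + -4 + 24 = 56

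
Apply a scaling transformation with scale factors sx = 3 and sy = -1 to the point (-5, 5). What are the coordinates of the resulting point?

Scaling matrix:
[[3, 0], [0, -1]]
Result: (-5 × 3, 5 × -1) = (-15, -5)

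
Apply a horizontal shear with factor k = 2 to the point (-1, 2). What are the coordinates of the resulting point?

Shear matrix for horizontal shear with factor k = 2:
[[1, 2], [0, 1]]
Result: (-1, 2) → (3, 2)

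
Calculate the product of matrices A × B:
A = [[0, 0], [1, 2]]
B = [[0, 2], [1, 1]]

Matrix multiplication:
C[0][0] = 0×0 + 0×1 = 0
C[0][1] = 0×2 + 0×1 = 0
C[1][0] = 1×0 + 2×1 = 2
C[1][1] = 1×2 + 2×1 = 4
Result: [[0, 0], [2, 4]]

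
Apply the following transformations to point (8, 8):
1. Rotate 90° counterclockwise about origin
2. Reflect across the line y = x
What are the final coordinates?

Step 1: Rotate 90° → (-8, 8)
Step 2: Reflect across line y = x → (8, -8)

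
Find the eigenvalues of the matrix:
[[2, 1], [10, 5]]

Characteristic equation: det(A - λI) = 0
λ² - (trace)λ + (det) = 0
trace = 2 + 5 = 7, det = (2)(5) - (1)(10) = 0
λ² - (7)λ + (0) = 0
λ = (7 ± √((7)² - 4·(0))) / 2 = (7 ± √49) / 2
Solving: λ = 0, 7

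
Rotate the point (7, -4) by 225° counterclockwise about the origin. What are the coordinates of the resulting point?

Rotation matrix for 225°: [[cos 225°, -sin 225°], [sin 225°, cos 225°]] ≈ [[-0.707107, 0.707107], [-0.707107, -0.707107]]
[[-0.707107, 0.707107], [-0.707107, -0.707107]] × [7, -4]ᵀ ≈ [-7.7782, -2.1213]ᵀ
Result: (-7.7782, -2.1213)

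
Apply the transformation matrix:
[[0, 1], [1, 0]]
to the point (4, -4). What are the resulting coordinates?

Matrix multiplication:
[[0, 1], [1, 0]] × [4, -4]ᵀ
= [(0)(4) + (1)(-4), (1)(4) + (0)(-4)]ᵀ
= [-4, 4]ᵀ
Result: (-4, 4)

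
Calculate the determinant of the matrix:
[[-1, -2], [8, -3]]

For a 2×2 matrix [[a, b], [c, d]], det = ad - bc
det = (-1)(-3) - (-2)(8) = 3 - -16 = 19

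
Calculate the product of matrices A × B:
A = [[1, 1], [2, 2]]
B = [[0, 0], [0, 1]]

Matrix multiplication:
C[0][0] = 1×0 + 1×0 = 0
C[0][1] = 1×0 + 1×1 = 1
C[1][0] = 2×0 + 2×0 = 0
C[1][1] = 2×0 + 2×1 = 2
Result: [[0, 1], [0, 2]]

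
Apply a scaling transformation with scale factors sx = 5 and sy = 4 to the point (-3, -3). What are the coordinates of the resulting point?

Scaling matrix:
[[5, 0], [0, 4]]
Result: (-3 × 5, -3 × 4) = (-15, -12)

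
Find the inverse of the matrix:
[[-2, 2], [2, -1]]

For [[a,b],[c,d]], inverse = (1/det)·[[d,-b],[-c,a]]
det = (-2)(-1) - (2)(2) = 2 - 4 = -2
Inverse = (1/-2)·[[-1, -2], [-2, -2]]
= [[1/2, 1], [1, 1]]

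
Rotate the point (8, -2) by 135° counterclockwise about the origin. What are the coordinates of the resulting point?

Rotation matrix for 135°: [[cos 135°, -sin 135°], [sin 135°, cos 135°]] ≈ [[-0.707107, -0.707107], [0.707107, -0.707107]]
[[-0.707107, -0.707107], [0.707107, -0.707107]] × [8, -2]ᵀ ≈ [-4.2426, 7.0711]ᵀ
Result: (-4.2426, 7.0711)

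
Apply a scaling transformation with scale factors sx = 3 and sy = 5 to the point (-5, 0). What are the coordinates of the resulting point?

Scaling matrix:
[[3, 0], [0, 5]]
Result: (-5 × 3, 0 × 5) = (-15, 0)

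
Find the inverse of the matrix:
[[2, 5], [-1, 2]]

For [[a,b],[c,d]], inverse = (1/det)·[[d,-b],[-c,a]]
det = (2)(2) - (5)(-1) = 4 - -5 = 9
Inverse = (1/9)·[[2, -5], [1, 2]]
= [[2/9, -5/9], [1/9, 2/9]]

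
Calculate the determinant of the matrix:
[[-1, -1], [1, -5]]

For a 2×2 matrix [[a, b], [c, d]], det = ad - bc
det = (-1)(-5) - (-1)(1) = 5 - -1 = 6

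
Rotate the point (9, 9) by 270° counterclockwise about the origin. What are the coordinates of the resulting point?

Rotation matrix for 270°: [[cos 270°, -sin 270°], [sin 270°, cos 270°]] = [[0, 1], [-1, 0]]
[[0, 1], [-1, 0]] × [9, 9]ᵀ = [9, -9]ᵀ
Result: (9, -9)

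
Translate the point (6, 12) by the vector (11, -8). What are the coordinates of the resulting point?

Translation by (11, -8) (homogeneous matrix [[1, 0, 11], [0, 1, -8], [0, 0, 1]]):
x' = 6 + 11 = 17
y' = 12 + -8 = 4
Result: (17, 4)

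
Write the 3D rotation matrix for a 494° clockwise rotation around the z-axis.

Rotation matrix for clockwise 494° around z-axis:
A clockwise rotation by 494° is a counterclockwise rotation by -494°.
cos(-494°) = -0.6947, sin(-494°) = -0.7193
Result: [[-0.6947, 0.7193, 0], [-0.7193, -0.6947, 0], [0, 0, 1]]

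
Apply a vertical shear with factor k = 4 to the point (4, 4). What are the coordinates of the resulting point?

Shear matrix for vertical shear with factor k = 4:
[[1, 0], [4, 1]]
Result: (4, 4) → (4, 20)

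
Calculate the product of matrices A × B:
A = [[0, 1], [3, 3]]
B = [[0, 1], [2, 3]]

Matrix multiplication:
C[0][0] = 0×0 + 1×2 = 2
C[0][1] = 0×1 + 1×3 = 3
C[1][0] = 3×0 + 3×2 = 6
C[1][1] = 3×1 + 3×3 = 12
Result: [[2, 3], [6, 12]]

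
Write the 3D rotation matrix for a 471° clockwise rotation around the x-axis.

Rotation matrix for clockwise 471° around x-axis:
A clockwise rotation by 471° is a counterclockwise rotation by -471°.
cos(-471°) = -0.3584, sin(-471°) = -0.9336
Result: [[1, 0, 0], [0, -0.3584, 0.9336], [0, -0.9336, -0.3584]]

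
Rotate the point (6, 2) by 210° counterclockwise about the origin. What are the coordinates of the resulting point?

Rotation matrix for 210°: [[cos 210°, -sin 210°], [sin 210°, cos 210°]] ≈ [[-0.866025, 0.500000], [-0.500000, -0.866025]]
[[-0.866025, 0.500000], [-0.500000, -0.866025]] × [6, 2]ᵀ ≈ [-4.1962, -4.7321]ᵀ
Result: (-4.1962, -4.7321)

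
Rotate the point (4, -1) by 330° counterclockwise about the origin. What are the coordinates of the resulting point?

Rotation matrix for 330°: [[cos 330°, -sin 330°], [sin 330°, cos 330°]] ≈ [[0.866025, 0.500000], [-0.500000, 0.866025]]
[[0.866025, 0.500000], [-0.500000, 0.866025]] × [4, -1]ᵀ ≈ [2.9641, -2.8660]ᵀ
Result: (2.9641, -2.8660)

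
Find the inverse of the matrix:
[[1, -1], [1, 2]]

For [[a,b],[c,d]], inverse = (1/det)·[[d,-b],[-c,a]]
det = (1)(2) - (-1)(1) = 2 - -1 = 3
Inverse = (1/3)·[[2, 1], [-1, 1]]
= [[2/3, 1/3], [-1/3, 1/3]]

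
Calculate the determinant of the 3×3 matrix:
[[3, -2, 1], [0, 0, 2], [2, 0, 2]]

Expansion along first row:
det = 3·det([[0,2],[0,2]]) - -2·det([[0,2],[2,2]]) + 1·det([[0,0],[2,0]])
    = 3·(0·2 - 2·0) - -2·(0·2 - 2·2) + 1·(0·0 - 0·2)
    = 3·0 - -2·-4 + 1·0
    = 0 + -8 + 0 = -8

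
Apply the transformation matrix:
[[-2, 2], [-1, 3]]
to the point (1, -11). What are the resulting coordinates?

Matrix multiplication:
[[-2, 2], [-1, 3]] × [1, -11]ᵀ
= [(-2)(1) + (2)(-11), (-1)(1) + (3)(-11)]ᵀ
= [-24, -34]ᵀ
Result: (-24, -34)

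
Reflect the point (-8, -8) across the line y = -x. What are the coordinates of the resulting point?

Reflection across line y = -x: (-8, -8) → (8, 8)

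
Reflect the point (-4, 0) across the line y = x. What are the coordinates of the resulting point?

Reflection across line y = x: (-4, 0) → (0, -4)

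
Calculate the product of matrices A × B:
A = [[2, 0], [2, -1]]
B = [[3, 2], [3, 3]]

Matrix multiplication:
C[0][0] = 2×3 + 0×3 = 6
C[0][1] = 2×2 + 0×3 = 4
C[1][0] = 2×3 + -1×3 = 3
C[1][1] = 2×2 + -1×3 = 1
Result: [[6, 4], [3, 1]]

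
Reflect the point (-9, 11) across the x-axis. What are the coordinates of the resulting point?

Reflection across x-axis: (-9, 11) → (-9, -11)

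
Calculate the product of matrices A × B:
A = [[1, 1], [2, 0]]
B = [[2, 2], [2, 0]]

Matrix multiplication:
C[0][0] = 1×2 + 1×2 = 4
C[0][1] = 1×2 + 1×0 = 2
C[1][0] = 2×2 + 0×2 = 4
C[1][1] = 2×2 + 0×0 = 4
Result: [[4, 2], [4, 4]]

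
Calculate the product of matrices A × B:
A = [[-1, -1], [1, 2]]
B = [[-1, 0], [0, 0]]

Matrix multiplication:
C[0][0] = -1×-1 + -1×0 = 1
C[0][1] = -1×0 + -1×0 = 0
C[1][0] = 1×-1 + 2×0 = -1
C[1][1] = 1×0 + 2×0 = 0
Result: [[1, 0], [-1, 0]]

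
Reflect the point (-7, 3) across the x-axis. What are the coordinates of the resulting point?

Reflection across x-axis: (-7, 3) → (-7, -3)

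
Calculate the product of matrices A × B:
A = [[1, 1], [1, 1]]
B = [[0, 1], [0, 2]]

Matrix multiplication:
C[0][0] = 1×0 + 1×0 = 0
C[0][1] = 1×1 + 1×2 = 3
C[1][0] = 1×0 + 1×0 = 0
C[1][1] = 1×1 + 1×2 = 3
Result: [[0, 3], [0, 3]]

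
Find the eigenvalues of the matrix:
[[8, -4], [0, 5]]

Characteristic equation: det(A - λI) = 0
λ² - (trace)λ + (det) = 0
trace = 8 + 5 = 13, det = (8)(5) - (-4)(0) = 40
λ² - (13)λ + (40) = 0
λ = (13 ± √((13)² - 4·(40))) / 2 = (13 ± √9) / 2
Solving: λ = 5, 8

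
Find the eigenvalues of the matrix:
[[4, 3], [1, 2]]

Characteristic equation: det(A - λI) = 0
λ² - (trace)λ + (det) = 0
trace = 4 + 2 = 6, det = (4)(2) - (3)(1) = 5
λ² - (6)λ + (5) = 0
λ = (6 ± √((6)² - 4·(5))) / 2 = (6 ± √16) / 2
Solving: λ = 1, 5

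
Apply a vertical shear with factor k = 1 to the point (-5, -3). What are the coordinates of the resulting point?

Shear matrix for vertical shear with factor k = 1:
[[1, 0], [1, 1]]
Result: (-5, -3) → (-5, -8)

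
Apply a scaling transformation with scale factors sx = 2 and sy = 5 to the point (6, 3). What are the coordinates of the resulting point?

Scaling matrix:
[[2, 0], [0, 5]]
Result: (6 × 2, 3 × 5) = (12, 15)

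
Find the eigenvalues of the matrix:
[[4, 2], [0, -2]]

Characteristic equation: det(A - λI) = 0
λ² - (trace)λ + (det) = 0
trace = 4 + -2 = 2, det = (4)(-2) - (2)(0) = -8
λ² - (2)λ + (-8) = 0
λ = (2 ± √((2)² - 4·(-8))) / 2 = (2 ± √36) / 2
Solving: λ = -2, 4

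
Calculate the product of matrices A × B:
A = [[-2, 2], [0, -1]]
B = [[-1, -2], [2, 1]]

Matrix multiplication:
C[0][0] = -2×-1 + 2×2 = 6
C[0][1] = -2×-2 + 2×1 = 6
C[1][0] = 0×-1 + -1×2 = -2
C[1][1] = 0×-2 + -1×1 = -1
Result: [[6, 6], [-2, -1]]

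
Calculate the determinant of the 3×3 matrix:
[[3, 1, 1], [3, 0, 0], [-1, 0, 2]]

Expansion along first row:
det = 3·det([[0,0],[0,2]]) - 1·det([[3,0],[-1,2]]) + 1·det([[3,0],[-1,0]])
    = 3·(0·2 - 0·0) - 1·(3·2 - 0·-1) + 1·(3·0 - 0·-1)
    = 3·0 - 1·6 + 1·0
    = 0 + -6 + 0 = -6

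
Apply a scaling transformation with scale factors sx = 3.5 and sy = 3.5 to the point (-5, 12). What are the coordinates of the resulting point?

Scaling matrix:
[[3.50, 0], [0, 3.50]]
Result: (-5 × 3.5, 12 × 3.5) = (-17.5, 42)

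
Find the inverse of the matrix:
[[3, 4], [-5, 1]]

For [[a,b],[c,d]], inverse = (1/det)·[[d,-b],[-c,a]]
det = (3)(1) - (4)(-5) = 3 - -20 = 23
Inverse = (1/23)·[[1, -4], [5, 3]]
= [[1/23, -4/23], [5/23, 3/23]]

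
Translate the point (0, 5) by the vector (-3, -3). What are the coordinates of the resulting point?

Translation by (-3, -3) (homogeneous matrix [[1, 0, -3], [0, 1, -3], [0, 0, 1]]):
x' = 0 + -3 = -3
y' = 5 + -3 = 2
Result: (-3, 2)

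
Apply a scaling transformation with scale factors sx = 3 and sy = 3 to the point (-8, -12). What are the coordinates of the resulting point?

Scaling matrix:
[[3, 0], [0, 3]]
Result: (-8 × 3, -12 × 3) = (-24, -36)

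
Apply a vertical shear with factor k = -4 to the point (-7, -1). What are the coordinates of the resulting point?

Shear matrix for vertical shear with factor k = -4:
[[1, 0], [-4, 1]]
Result: (-7, -1) → (-7, 27)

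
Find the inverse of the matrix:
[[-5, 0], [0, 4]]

For [[a,b],[c,d]], inverse = (1/det)·[[d,-b],[-c,a]]
det = (-5)(4) - (0)(0) = -20 - 0 = -20
Inverse = (1/-20)·[[4, 0], [0, -5]]
= [[-1/5, 0], [0, 1/4]]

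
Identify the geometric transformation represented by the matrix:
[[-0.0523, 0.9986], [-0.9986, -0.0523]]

This matrix represents: rotation by 267° counterclockwise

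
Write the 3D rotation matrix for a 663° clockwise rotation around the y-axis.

Rotation matrix for clockwise 663° around y-axis:
A clockwise rotation by 663° is a counterclockwise rotation by -663°.
cos(-663°) = 0.5446, sin(-663°) = 0.8387
Result: [[0.5446, 0, 0.8387], [0, 1, 0], [-0.8387, 0, 0.5446]]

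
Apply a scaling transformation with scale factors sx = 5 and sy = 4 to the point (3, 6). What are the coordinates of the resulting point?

Scaling matrix:
[[5, 0], [0, 4]]
Result: (3 × 5, 6 × 4) = (15, 24)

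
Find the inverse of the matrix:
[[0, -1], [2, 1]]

For [[a,b],[c,d]], inverse = (1/det)·[[d,-b],[-c,a]]
det = (0)(1) - (-1)(2) = 0 - -2 = 2
Inverse = (1/2)·[[1, 1], [-2, 0]]
= [[1/2, 1/2], [-1, 0]]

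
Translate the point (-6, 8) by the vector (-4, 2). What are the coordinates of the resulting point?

Translation by (-4, 2) (homogeneous matrix [[1, 0, -4], [0, 1, 2], [0, 0, 1]]):
x' = -6 + -4 = -10
y' = 8 + 2 = 10
Result: (-10, 10)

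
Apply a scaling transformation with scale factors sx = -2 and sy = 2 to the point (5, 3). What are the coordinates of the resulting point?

Scaling matrix:
[[-2, 0], [0, 2]]
Result: (5 × -2, 3 × 2) = (-10, 6)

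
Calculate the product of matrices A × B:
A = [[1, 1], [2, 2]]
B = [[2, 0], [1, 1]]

Matrix multiplication:
C[0][0] = 1×2 + 1×1 = 3
C[0][1] = 1×0 + 1×1 = 1
C[1][0] = 2×2 + 2×1 = 6
C[1][1] = 2×0 + 2×1 = 2
Result: [[3, 1], [6, 2]]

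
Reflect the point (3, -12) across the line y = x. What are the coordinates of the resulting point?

Reflection across line y = x: (3, -12) → (-12, 3)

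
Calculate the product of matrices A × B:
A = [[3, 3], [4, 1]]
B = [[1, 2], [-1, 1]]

Matrix multiplication:
C[0][0] = 3×1 + 3×-1 = 0
C[0][1] = 3×2 + 3×1 = 9
C[1][0] = 4×1 + 1×-1 = 3
C[1][1] = 4×2 + 1×1 = 9
Result: [[0, 9], [3, 9]]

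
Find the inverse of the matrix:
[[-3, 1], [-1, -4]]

For [[a,b],[c,d]], inverse = (1/det)·[[d,-b],[-c,a]]
det = (-3)(-4) - (1)(-1) = 12 - -1 = 13
Inverse = (1/13)·[[-4, -1], [1, -3]]
= [[-4/13, -1/13], [1/13, -3/13]]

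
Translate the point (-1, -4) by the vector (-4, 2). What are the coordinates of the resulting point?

Translation by (-4, 2) (homogeneous matrix [[1, 0, -4], [0, 1, 2], [0, 0, 1]]):
x' = -1 + -4 = -5
y' = -4 + 2 = -2
Result: (-5, -2)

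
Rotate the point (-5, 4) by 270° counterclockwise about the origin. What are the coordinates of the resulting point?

Rotation matrix for 270°: [[cos 270°, -sin 270°], [sin 270°, cos 270°]] = [[0, 1], [-1, 0]]
[[0, 1], [-1, 0]] × [-5, 4]ᵀ = [4, 5]ᵀ
Result: (4, 5)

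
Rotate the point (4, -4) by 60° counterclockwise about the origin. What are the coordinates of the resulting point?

Rotation matrix for 60°: [[cos 60°, -sin 60°], [sin 60°, cos 60°]] ≈ [[0.500000, -0.866025], [0.866025, 0.500000]]
[[0.500000, -0.866025], [0.866025, 0.500000]] × [4, -4]ᵀ ≈ [5.4641, 1.4641]ᵀ
Result: (5.4641, 1.4641)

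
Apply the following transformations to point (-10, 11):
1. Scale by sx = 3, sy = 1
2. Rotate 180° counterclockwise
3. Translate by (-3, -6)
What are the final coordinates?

Step 1: Scale → (-30, 11)
Step 2: Rotate 180° → (30, -11)
Step 3: Translate → (27, -17)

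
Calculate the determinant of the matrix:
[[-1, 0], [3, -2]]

For a 2×2 matrix [[a, b], [c, d]], det = ad - bc
det = (-1)(-2) - (0)(3) = 2 - 0 = 2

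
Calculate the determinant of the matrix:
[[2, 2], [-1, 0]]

For a 2×2 matrix [[a, b], [c, d]], det = ad - bc
det = (2)(0) - (2)(-1) = 0 - -2 = 2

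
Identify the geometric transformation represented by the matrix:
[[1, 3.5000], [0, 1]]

This matrix represents: horizontal shear with factor 3.5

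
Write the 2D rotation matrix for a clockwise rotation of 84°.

Rotation matrix formula: [[cos θ, -sin θ], [sin θ, cos θ]]
A clockwise rotation by 84° is equivalent to a counterclockwise rotation by -84°.
For θ = -84°:
cos(-84°) = 0.1045
sin(-84°) = -0.9945
Result: [[0.1045, 0.9945], [-0.9945, 0.1045]]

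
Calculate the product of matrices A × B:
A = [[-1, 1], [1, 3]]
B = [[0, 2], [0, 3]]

Matrix multiplication:
C[0][0] = -1×0 + 1×0 = 0
C[0][1] = -1×2 + 1×3 = 1
C[1][0] = 1×0 + 3×0 = 0
C[1][1] = 1×2 + 3×3 = 11
Result: [[0, 1], [0, 11]]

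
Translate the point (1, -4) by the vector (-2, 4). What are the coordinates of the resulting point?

Translation by (-2, 4) (homogeneous matrix [[1, 0, -2], [0, 1, 4], [0, 0, 1]]):
x' = 1 + -2 = -1
y' = -4 + 4 = 0
Result: (-1, 0)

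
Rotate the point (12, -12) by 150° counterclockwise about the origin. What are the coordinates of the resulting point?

Rotation matrix for 150°: [[cos 150°, -sin 150°], [sin 150°, cos 150°]] ≈ [[-0.866025, -0.500000], [0.500000, -0.866025]]
[[-0.866025, -0.500000], [0.500000, -0.866025]] × [12, -12]ᵀ ≈ [-4.3923, 16.3923]ᵀ
Result: (-4.3923, 16.3923)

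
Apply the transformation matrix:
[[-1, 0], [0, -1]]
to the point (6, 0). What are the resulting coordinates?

Matrix multiplication:
[[-1, 0], [0, -1]] × [6, 0]ᵀ
= [(-1)(6) + (0)(0), (0)(6) + (-1)(0)]ᵀ
= [-6, 0]ᵀ
Result: (-6, 0)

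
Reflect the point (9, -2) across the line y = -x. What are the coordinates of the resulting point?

Reflection across line y = -x: (9, -2) → (2, -9)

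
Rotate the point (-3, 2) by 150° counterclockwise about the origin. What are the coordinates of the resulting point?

Rotation matrix for 150°: [[cos 150°, -sin 150°], [sin 150°, cos 150°]] ≈ [[-0.866025, -0.500000], [0.500000, -0.866025]]
[[-0.866025, -0.500000], [0.500000, -0.866025]] × [-3, 2]ᵀ ≈ [1.5981, -3.2321]ᵀ
Result: (1.5981, -3.2321)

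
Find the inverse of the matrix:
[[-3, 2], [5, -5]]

For [[a,b],[c,d]], inverse = (1/det)·[[d,-b],[-c,a]]
det = (-3)(-5) - (2)(5) = 15 - 10 = 5
Inverse = (1/5)·[[-5, -2], [-5, -3]]
= [[-1, -2/5], [-1, -3/5]]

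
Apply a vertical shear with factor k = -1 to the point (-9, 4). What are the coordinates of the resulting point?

Shear matrix for vertical shear with factor k = -1:
[[1, 0], [-1, 1]]
Result: (-9, 4) → (-9, 13)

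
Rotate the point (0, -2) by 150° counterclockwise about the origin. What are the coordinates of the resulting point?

Rotation matrix for 150°: [[cos 150°, -sin 150°], [sin 150°, cos 150°]] ≈ [[-0.866025, -0.500000], [0.500000, -0.866025]]
[[-0.866025, -0.500000], [0.500000, -0.866025]] × [0, -2]ᵀ ≈ [1, 1.7321]ᵀ
Result: (1, 1.7321)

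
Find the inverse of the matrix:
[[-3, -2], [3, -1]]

For [[a,b],[c,d]], inverse = (1/det)·[[d,-b],[-c,a]]
det = (-3)(-1) - (-2)(3) = 3 - -6 = 9
Inverse = (1/9)·[[-1, 2], [-3, -3]]
= [[-1/9, 2/9], [-1/3, -1/3]]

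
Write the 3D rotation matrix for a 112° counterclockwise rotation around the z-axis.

Rotation matrix for counterclockwise 112° around z-axis:
cos(112°) = -0.3746, sin(112°) = 0.9272
Result: [[-0.3746, -0.9272, 0], [0.9272, -0.3746, 0], [0, 0, 1]]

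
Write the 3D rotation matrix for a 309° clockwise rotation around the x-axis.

Rotation matrix for clockwise 309° around x-axis:
A clockwise rotation by 309° is a counterclockwise rotation by -309°.
cos(-309°) = 0.6293, sin(-309°) = 0.7771
Result: [[1, 0, 0], [0, 0.6293, -0.7771], [0, 0.7771, 0.6293]]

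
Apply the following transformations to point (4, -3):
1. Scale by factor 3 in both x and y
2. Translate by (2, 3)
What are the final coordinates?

Step 1: Scale (4, -3) by 3 → (12, -9)
Step 2: Translate by (2, 3) → (14, -6)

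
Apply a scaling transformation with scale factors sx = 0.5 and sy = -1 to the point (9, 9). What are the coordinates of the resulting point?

Scaling matrix:
[[0.50, 0], [0, -1]]
Result: (9 × 0.5, 9 × -1) = (4.5, -9)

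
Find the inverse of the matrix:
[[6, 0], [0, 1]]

For [[a,b],[c,d]], inverse = (1/det)·[[d,-b],[-c,a]]
det = (6)(1) - (0)(0) = 6 - 0 = 6
Inverse = (1/6)·[[1, 0], [0, 6]]
= [[1/6, 0], [0, 1]]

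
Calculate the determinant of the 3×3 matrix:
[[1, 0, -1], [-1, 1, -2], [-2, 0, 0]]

Expansion along first row:
det = 1·det([[1,-2],[0,0]]) - 0·det([[-1,-2],[-2,0]]) + -1·det([[-1,1],[-2,0]])
    = 1·(1·0 - -2·0) - 0·(-1·0 - -2·-2) + -1·(-1·0 - 1·-2)
    = 1·0 - 0·-4 + -1·2
    = 0 + 0 + -2 = -2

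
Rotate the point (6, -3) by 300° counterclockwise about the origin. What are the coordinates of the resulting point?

Rotation matrix for 300°: [[cos 300°, -sin 300°], [sin 300°, cos 300°]] ≈ [[0.500000, 0.866025], [-0.866025, 0.500000]]
[[0.500000, 0.866025], [-0.866025, 0.500000]] × [6, -3]ᵀ ≈ [0.4019, -6.6962]ᵀ
Result: (0.4019, -6.6962)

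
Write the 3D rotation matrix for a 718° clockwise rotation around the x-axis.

Rotation matrix for clockwise 718° around x-axis:
A clockwise rotation by 718° is a counterclockwise rotation by -718°.
cos(-718°) = 0.9994, sin(-718°) = 0.0349
Result: [[1, 0, 0], [0, 0.9994, -0.0349], [0, 0.0349, 0.9994]]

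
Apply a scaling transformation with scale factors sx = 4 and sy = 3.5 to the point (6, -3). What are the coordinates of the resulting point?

Scaling matrix:
[[4, 0], [0, 3.50]]
Result: (6 × 4, -3 × 3.5) = (24, -10.5)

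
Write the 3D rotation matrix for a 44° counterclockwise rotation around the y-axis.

Rotation matrix for counterclockwise 44° around y-axis:
cos(44°) = 0.7193, sin(44°) = 0.6947
Result: [[0.7193, 0, 0.6947], [0, 1, 0], [-0.6947, 0, 0.7193]]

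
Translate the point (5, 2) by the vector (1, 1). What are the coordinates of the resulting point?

Translation by (1, 1) (homogeneous matrix [[1, 0, 1], [0, 1, 1], [0, 0, 1]]):
x' = 5 + 1 = 6
y' = 2 + 1 = 3
Result: (6, 3)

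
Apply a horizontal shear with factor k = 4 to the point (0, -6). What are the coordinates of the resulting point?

Shear matrix for horizontal shear with factor k = 4:
[[1, 4], [0, 1]]
Result: (0, -6) → (-24, -6)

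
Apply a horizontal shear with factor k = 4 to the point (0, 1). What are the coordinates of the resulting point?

Shear matrix for horizontal shear with factor k = 4:
[[1, 4], [0, 1]]
Result: (0, 1) → (4, 1)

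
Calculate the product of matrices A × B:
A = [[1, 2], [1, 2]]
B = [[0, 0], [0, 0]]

Matrix multiplication:
C[0][0] = 1×0 + 2×0 = 0
C[0][1] = 1×0 + 2×0 = 0
C[1][0] = 1×0 + 2×0 = 0
C[1][1] = 1×0 + 2×0 = 0
Result: [[0, 0], [0, 0]]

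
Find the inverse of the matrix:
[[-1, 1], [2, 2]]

For [[a,b],[c,d]], inverse = (1/det)·[[d,-b],[-c,a]]
det = (-1)(2) - (1)(2) = -2 - 2 = -4
Inverse = (1/-4)·[[2, -1], [-2, -1]]
= [[-1/2, 1/4], [1/2, 1/4]]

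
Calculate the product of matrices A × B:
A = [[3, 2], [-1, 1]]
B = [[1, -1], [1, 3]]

Matrix multiplication:
C[0][0] = 3×1 + 2×1 = 5
C[0][1] = 3×-1 + 2×3 = 3
C[1][0] = -1×1 + 1×1 = 0
C[1][1] = -1×-1 + 1×3 = 4
Result: [[5, 3], [0, 4]]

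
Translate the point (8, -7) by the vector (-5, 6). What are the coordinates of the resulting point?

Translation by (-5, 6) (homogeneous matrix [[1, 0, -5], [0, 1, 6], [0, 0, 1]]):
x' = 8 + -5 = 3
y' = -7 + 6 = -1
Result: (3, -1)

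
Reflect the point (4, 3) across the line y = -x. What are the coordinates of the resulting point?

Reflection across line y = -x: (4, 3) → (-3, -4)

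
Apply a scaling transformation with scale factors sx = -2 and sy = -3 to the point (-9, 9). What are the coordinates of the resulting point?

Scaling matrix:
[[-2, 0], [0, -3]]
Result: (-9 × -2, 9 × -3) = (18, -27)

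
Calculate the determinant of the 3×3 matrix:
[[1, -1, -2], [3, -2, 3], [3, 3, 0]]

Expansion along first row:
det = 1·det([[-2,3],[3,0]]) - -1·det([[3,3],[3,0]]) + -2·det([[3,-2],[3,3]])
    = 1·(-2·0 - 3·3) - -1·(3·0 - 3·3) + -2·(3·3 - -2·3)
    = 1·-9 - -1·-9 + -2·15
    = -9 + -9 + -30 = -48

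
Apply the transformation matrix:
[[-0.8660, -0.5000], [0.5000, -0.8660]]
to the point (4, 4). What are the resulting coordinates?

Matrix multiplication:
[[-0.8660, -0.5000], [0.5000, -0.8660]] × [4, 4]ᵀ
= [(-0.8660)(4) + (-0.5000)(4), (0.5000)(4) + (-0.8660)(4)]ᵀ
= [-5.4640, -1.4640]ᵀ
Result: (-5.4640, -1.4640)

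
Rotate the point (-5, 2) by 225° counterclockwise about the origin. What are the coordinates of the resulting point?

Rotation matrix for 225°: [[cos 225°, -sin 225°], [sin 225°, cos 225°]] ≈ [[-0.707107, 0.707107], [-0.707107, -0.707107]]
[[-0.707107, 0.707107], [-0.707107, -0.707107]] × [-5, 2]ᵀ ≈ [4.9497, 2.1213]ᵀ
Result: (4.9497, 2.1213)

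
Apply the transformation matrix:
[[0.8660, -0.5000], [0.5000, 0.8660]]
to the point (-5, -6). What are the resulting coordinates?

Matrix multiplication:
[[0.8660, -0.5000], [0.5000, 0.8660]] × [-5, -6]ᵀ
= [(0.8660)(-5) + (-0.5000)(-6), (0.5000)(-5) + (0.8660)(-6)]ᵀ
= [-1.3300, -7.6960]ᵀ
Result: (-1.3300, -7.6960)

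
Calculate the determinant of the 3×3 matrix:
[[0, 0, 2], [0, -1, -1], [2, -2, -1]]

Expansion along first row:
det = 0·det([[-1,-1],[-2,-1]]) - 0·det([[0,-1],[2,-1]]) + 2·det([[0,-1],[2,-2]])
    = 0·(-1·-1 - -1·-2) - 0·(0·-1 - -1·2) + 2·(0·-2 - -1·2)
    = 0·-1 - 0·2 + 2·2
    = 0 + 0 + 4 = 4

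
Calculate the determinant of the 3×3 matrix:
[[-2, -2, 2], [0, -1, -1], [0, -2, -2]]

Expansion along first row:
det = -2·det([[-1,-1],[-2,-2]]) - -2·det([[0,-1],[0,-2]]) + 2·det([[0,-1],[0,-2]])
    = -2·(-1·-2 - -1·-2) - -2·(0·-2 - -1·0) + 2·(0·-2 - -1·0)
    = -2·0 - -2·0 + 2·0
    = 0 + 0 + 0 = 0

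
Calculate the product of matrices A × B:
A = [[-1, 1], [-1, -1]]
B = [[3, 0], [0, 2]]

Matrix multiplication:
C[0][0] = -1×3 + 1×0 = -3
C[0][1] = -1×0 + 1×2 = 2
C[1][0] = -1×3 + -1×0 = -3
C[1][1] = -1×0 + -1×2 = -2
Result: [[-3, 2], [-3, -2]]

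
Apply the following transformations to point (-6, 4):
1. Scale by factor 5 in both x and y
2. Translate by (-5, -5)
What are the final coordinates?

Step 1: Scale (-6, 4) by 5 → (-30, 20)
Step 2: Translate by (-5, -5) → (-35, 15)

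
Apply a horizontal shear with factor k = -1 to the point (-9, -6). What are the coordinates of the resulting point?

Shear matrix for horizontal shear with factor k = -1:
[[1, -1], [0, 1]]
Result: (-9, -6) → (-3, -6)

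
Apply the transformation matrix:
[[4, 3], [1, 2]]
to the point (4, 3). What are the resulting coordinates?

Matrix multiplication:
[[4, 3], [1, 2]] × [4, 3]ᵀ
= [(4)(4) + (3)(3), (1)(4) + (2)(3)]ᵀ
= [25, 10]ᵀ
Result: (25, 10)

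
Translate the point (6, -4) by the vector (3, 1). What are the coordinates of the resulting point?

Translation by (3, 1) (homogeneous matrix [[1, 0, 3], [0, 1, 1], [0, 0, 1]]):
x' = 6 + 3 = 9
y' = -4 + 1 = -3
Result: (9, -3)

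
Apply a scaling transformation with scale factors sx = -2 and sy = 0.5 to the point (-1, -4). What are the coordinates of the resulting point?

Scaling matrix:
[[-2, 0], [0, 0.50]]
Result: (-1 × -2, -4 × 0.5) = (2, -2)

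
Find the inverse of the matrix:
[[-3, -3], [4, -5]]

For [[a,b],[c,d]], inverse = (1/det)·[[d,-b],[-c,a]]
det = (-3)(-5) - (-3)(4) = 15 - -12 = 27
Inverse = (1/27)·[[-5, 3], [-4, -3]]
= [[-5/27, 1/9], [-4/27, -1/9]]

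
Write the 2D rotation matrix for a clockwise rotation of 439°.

Rotation matrix formula: [[cos θ, -sin θ], [sin θ, cos θ]]
A clockwise rotation by 439° is equivalent to a counterclockwise rotation by -439°.
For θ = -439°:
cos(-439°) = 0.1908
sin(-439°) = -0.9816
Result: [[0.1908, 0.9816], [-0.9816, 0.1908]]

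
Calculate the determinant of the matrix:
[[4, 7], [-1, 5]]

For a 2×2 matrix [[a, b], [c, d]], det = ad - bc
det = (4)(5) - (7)(-1) = 20 - -7 = 27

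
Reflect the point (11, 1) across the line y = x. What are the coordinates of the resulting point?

Reflection across line y = x: (11, 1) → (1, 11)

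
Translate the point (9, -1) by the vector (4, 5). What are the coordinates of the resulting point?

Translation by (4, 5) (homogeneous matrix [[1, 0, 4], [0, 1, 5], [0, 0, 1]]):
x' = 9 + 4 = 13
y' = -1 + 5 = 4
Result: (13, 4)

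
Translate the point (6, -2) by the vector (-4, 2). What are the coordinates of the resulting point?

Translation by (-4, 2) (homogeneous matrix [[1, 0, -4], [0, 1, 2], [0, 0, 1]]):
x' = 6 + -4 = 2
y' = -2 + 2 = 0
Result: (2, 0)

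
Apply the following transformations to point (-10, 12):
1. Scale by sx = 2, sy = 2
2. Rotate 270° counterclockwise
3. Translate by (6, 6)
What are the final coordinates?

Step 1: Scale → (-20, 24)
Step 2: Rotate 270° → (24, 20)
Step 3: Translate → (30, 26)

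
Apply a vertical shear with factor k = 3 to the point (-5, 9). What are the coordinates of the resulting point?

Shear matrix for vertical shear with factor k = 3:
[[1, 0], [3, 1]]
Result: (-5, 9) → (-5, -6)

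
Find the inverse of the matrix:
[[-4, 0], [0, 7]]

For [[a,b],[c,d]], inverse = (1/det)·[[d,-b],[-c,a]]
det = (-4)(7) - (0)(0) = -28 - 0 = -28
Inverse = (1/-28)·[[7, 0], [0, -4]]
= [[-1/4, 0], [0, 1/7]]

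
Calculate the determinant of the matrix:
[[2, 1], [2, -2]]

For a 2×2 matrix [[a, b], [c, d]], det = ad - bc
det = (2)(-2) - (1)(2) = -4 - 2 = -6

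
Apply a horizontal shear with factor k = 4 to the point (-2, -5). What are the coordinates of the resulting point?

Shear matrix for horizontal shear with factor k = 4:
[[1, 4], [0, 1]]
Result: (-2, -5) → (-22, -5)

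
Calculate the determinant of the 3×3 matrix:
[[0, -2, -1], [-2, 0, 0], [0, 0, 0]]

Expansion along first row:
det = 0·det([[0,0],[0,0]]) - -2·det([[-2,0],[0,0]]) + -1·det([[-2,0],[0,0]])
    = 0·(0·0 - 0·0) - -2·(-2·0 - 0·0) + -1·(-2·0 - 0·0)
    = 0·0 - -2·0 + -1·0
    = 0 + 0 + 0 = 0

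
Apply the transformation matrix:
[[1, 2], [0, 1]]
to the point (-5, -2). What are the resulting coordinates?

Matrix multiplication:
[[1, 2], [0, 1]] × [-5, -2]ᵀ
= [(1)(-5) + (2)(-2), (0)(-5) + (1)(-2)]ᵀ
= [-9, -2]ᵀ
Result: (-9, -2)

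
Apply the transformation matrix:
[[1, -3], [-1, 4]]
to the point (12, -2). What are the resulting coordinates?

Matrix multiplication:
[[1, -3], [-1, 4]] × [12, -2]ᵀ
= [(1)(12) + (-3)(-2), (-1)(12) + (4)(-2)]ᵀ
= [18, -20]ᵀ
Result: (18, -20)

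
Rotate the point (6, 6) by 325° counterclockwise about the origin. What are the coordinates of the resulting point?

Rotation matrix for 325°: [[cos 325°, -sin 325°], [sin 325°, cos 325°]] ≈ [[0.819152, 0.573576], [-0.573576, 0.819152]]
[[0.819152, 0.573576], [-0.573576, 0.819152]] × [6, 6]ᵀ ≈ [8.3564, 1.4735]ᵀ
Result: (8.3564, 1.4735)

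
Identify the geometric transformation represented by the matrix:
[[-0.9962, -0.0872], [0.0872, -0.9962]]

This matrix represents: rotation by 175° counterclockwise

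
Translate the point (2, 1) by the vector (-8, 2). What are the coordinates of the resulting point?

Translation by (-8, 2) (homogeneous matrix [[1, 0, -8], [0, 1, 2], [0, 0, 1]]):
x' = 2 + -8 = -6
y' = 1 + 2 = 3
Result: (-6, 3)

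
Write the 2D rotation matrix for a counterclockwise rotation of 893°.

Rotation matrix formula: [[cos θ, -sin θ], [sin θ, cos θ]]
For θ = 893°:
cos(893°) = -0.9925
sin(893°) = 0.1219
Result: [[-0.9925, -0.1219], [0.1219, -0.9925]]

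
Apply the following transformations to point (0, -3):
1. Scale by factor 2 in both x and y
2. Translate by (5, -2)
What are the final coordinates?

Step 1: Scale (0, -3) by 2 → (0, -6)
Step 2: Translate by (5, -2) → (5, -8)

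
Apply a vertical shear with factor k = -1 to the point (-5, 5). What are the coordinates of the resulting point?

Shear matrix for vertical shear with factor k = -1:
[[1, 0], [-1, 1]]
Result: (-5, 5) → (-5, 10)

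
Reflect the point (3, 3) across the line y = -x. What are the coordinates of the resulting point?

Reflection across line y = -x: (3, 3) → (-3, -3)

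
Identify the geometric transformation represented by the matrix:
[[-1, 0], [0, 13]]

This matrix represents: non-uniform scaling by sx = -1, sy = 13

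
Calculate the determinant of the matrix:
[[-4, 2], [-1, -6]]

For a 2×2 matrix [[a, b], [c, d]], det = ad - bc
det = (-4)(-6) - (2)(-1) = 24 - -2 = 26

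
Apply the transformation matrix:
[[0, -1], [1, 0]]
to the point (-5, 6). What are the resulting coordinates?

Matrix multiplication:
[[0, -1], [1, 0]] × [-5, 6]ᵀ
= [(0)(-5) + (-1)(6), (1)(-5) + (0)(6)]ᵀ
= [-6, -5]ᵀ
Result: (-6, -5)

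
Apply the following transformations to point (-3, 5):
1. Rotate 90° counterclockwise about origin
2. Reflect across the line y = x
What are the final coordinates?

Step 1: Rotate 90° → (-5, -3)
Step 2: Reflect across line y = x → (-3, -5)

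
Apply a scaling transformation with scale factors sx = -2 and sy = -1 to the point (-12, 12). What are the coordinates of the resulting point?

Scaling matrix:
[[-2, 0], [0, -1]]
Result: (-12 × -2, 12 × -1) = (24, -12)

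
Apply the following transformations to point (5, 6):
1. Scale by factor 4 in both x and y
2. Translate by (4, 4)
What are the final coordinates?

Step 1: Scale (5, 6) by 4 → (20, 24)
Step 2: Translate by (4, 4) → (24, 28)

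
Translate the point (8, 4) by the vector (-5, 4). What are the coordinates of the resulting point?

Translation by (-5, 4) (homogeneous matrix [[1, 0, -5], [0, 1, 4], [0, 0, 1]]):
x' = 8 + -5 = 3
y' = 4 + 4 = 8
Result: (3, 8)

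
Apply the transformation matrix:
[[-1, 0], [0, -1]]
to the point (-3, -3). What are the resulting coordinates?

Matrix multiplication:
[[-1, 0], [0, -1]] × [-3, -3]ᵀ
= [(-1)(-3) + (0)(-3), (0)(-3) + (-1)(-3)]ᵀ
= [3, 3]ᵀ
Result: (3, 3)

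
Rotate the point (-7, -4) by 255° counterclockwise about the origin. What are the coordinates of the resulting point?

Rotation matrix for 255°: [[cos 255°, -sin 255°], [sin 255°, cos 255°]] ≈ [[-0.258819, 0.965926], [-0.965926, -0.258819]]
[[-0.258819, 0.965926], [-0.965926, -0.258819]] × [-7, -4]ᵀ ≈ [-2.0520, 7.7968]ᵀ
Result: (-2.0520, 7.7968)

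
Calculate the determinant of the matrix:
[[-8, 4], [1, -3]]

For a 2×2 matrix [[a, b], [c, d]], det = ad - bc
det = (-8)(-3) - (4)(1) = 24 - 4 = 20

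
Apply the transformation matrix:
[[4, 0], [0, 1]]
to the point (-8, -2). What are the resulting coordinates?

Matrix multiplication:
[[4, 0], [0, 1]] × [-8, -2]ᵀ
= [(4)(-8) + (0)(-2), (0)(-8) + (1)(-2)]ᵀ
= [-32, -2]ᵀ
Result: (-32, -2)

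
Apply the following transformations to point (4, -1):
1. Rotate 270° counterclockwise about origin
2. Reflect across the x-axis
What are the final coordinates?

Step 1: Rotate 270° → (-1, -4)
Step 2: Reflect across x-axis → (-1, 4)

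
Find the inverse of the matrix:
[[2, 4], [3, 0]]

For [[a,b],[c,d]], inverse = (1/det)·[[d,-b],[-c,a]]
det = (2)(0) - (4)(3) = 0 - 12 = -12
Inverse = (1/-12)·[[0, -4], [-3, 2]]
= [[0, 1/3], [1/4, -1/6]]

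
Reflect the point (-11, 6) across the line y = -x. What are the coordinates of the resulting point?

Reflection across line y = -x: (-11, 6) → (-6, 11)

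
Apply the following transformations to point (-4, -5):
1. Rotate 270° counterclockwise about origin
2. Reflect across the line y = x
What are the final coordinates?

Step 1: Rotate 270° → (-5, 4)
Step 2: Reflect across line y = x → (4, -5)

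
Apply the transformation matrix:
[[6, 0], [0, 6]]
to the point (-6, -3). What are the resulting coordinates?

Matrix multiplication:
[[6, 0], [0, 6]] × [-6, -3]ᵀ
= [(6)(-6) + (0)(-3), (0)(-6) + (6)(-3)]ᵀ
= [-36, -18]ᵀ
Result: (-36, -18)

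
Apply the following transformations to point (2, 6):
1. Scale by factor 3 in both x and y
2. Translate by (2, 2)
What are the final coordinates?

Step 1: Scale (2, 6) by 3 → (6, 18)
Step 2: Translate by (2, 2) → (8, 20)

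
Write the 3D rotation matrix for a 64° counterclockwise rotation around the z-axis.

Rotation matrix for counterclockwise 64° around z-axis:
cos(64°) = 0.4384, sin(64°) = 0.8988
Result: [[0.4384, -0.8988, 0], [0.8988, 0.4384, 0], [0, 0, 1]]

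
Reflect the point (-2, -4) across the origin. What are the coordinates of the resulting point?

Reflection across origin: (-2, -4) → (2, 4)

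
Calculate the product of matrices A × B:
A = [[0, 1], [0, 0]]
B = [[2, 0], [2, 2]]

Matrix multiplication:
C[0][0] = 0×2 + 1×2 = 2
C[0][1] = 0×0 + 1×2 = 2
C[1][0] = 0×2 + 0×2 = 0
C[1][1] = 0×0 + 0×2 = 0
Result: [[2, 2], [0, 0]]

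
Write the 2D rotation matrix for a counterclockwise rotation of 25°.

Rotation matrix formula: [[cos θ, -sin θ], [sin θ, cos θ]]
For θ = 25°:
cos(25°) = 0.9063
sin(25°) = 0.4226
Result: [[0.9063, -0.4226], [0.4226, 0.9063]]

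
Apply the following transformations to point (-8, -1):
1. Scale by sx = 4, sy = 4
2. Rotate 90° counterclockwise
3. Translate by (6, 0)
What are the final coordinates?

Step 1: Scale → (-32, -4)
Step 2: Rotate 90° → (4, -32)
Step 3: Translate → (10, -32)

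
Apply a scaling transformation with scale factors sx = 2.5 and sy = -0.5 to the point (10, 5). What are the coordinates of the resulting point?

Scaling matrix:
[[2.50, 0], [0, -0.50]]
Result: (10 × 2.5, 5 × -0.5) = (25, -2.5)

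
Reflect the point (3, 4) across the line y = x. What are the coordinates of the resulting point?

Reflection across line y = x: (3, 4) → (4, 3)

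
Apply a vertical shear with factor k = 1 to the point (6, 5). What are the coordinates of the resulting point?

Shear matrix for vertical shear with factor k = 1:
[[1, 0], [1, 1]]
Result: (6, 5) → (6, 11)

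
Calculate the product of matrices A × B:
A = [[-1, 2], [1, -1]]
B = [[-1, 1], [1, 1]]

Matrix multiplication:
C[0][0] = -1×-1 + 2×1 = 3
C[0][1] = -1×1 + 2×1 = 1
C[1][0] = 1×-1 + -1×1 = -2
C[1][1] = 1×1 + -1×1 = 0
Result: [[3, 1], [-2, 0]]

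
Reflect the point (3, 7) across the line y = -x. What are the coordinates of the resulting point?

Reflection across line y = -x: (3, 7) → (-7, -3)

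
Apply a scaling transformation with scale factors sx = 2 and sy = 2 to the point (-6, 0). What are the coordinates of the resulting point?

Scaling matrix:
[[2, 0], [0, 2]]
Result: (-6 × 2, 0 × 2) = (-12, 0)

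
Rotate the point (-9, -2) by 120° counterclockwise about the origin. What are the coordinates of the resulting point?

Rotation matrix for 120°: [[cos 120°, -sin 120°], [sin 120°, cos 120°]] ≈ [[-0.500000, -0.866025], [0.866025, -0.500000]]
[[-0.500000, -0.866025], [0.866025, -0.500000]] × [-9, -2]ᵀ ≈ [6.2321, -6.7942]ᵀ
Result: (6.2321, -6.7942)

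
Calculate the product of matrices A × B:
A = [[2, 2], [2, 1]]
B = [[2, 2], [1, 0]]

Matrix multiplication:
C[0][0] = 2×2 + 2×1 = 6
C[0][1] = 2×2 + 2×0 = 4
C[1][0] = 2×2 + 1×1 = 5
C[1][1] = 2×2 + 1×0 = 4
Result: [[6, 4], [5, 4]]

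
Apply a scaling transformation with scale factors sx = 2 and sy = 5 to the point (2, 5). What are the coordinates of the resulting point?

Scaling matrix:
[[2, 0], [0, 5]]
Result: (2 × 2, 5 × 5) = (4, 25)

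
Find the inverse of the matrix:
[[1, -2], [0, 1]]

For [[a,b],[c,d]], inverse = (1/det)·[[d,-b],[-c,a]]
det = (1)(1) - (-2)(0) = 1 - 0 = 1
Inverse = [[1, 2], [0, 1]]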